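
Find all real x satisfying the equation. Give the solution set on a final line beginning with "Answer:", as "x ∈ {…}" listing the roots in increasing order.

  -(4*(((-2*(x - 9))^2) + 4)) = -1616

Step 1. [-(4*(((-2*(x - 9))^2) + 4)) = -1616] leading − — multiply by −1. So neg: 4*(((-2*(x - 9))^2) + 4) = 1616.
Step 2. [4*(((-2*(x - 9))^2) + 4) = 1616] 4 out front; divide by 4 ⇒ div: ((-2*(x - 9))^2) + 4 = 404.
Step 3. [((-2*(x - 9))^2) + 4 = 404] +4 is outermost — subtract 4 both sides ⇒ sub: (-2*(x - 9))^2 = 400.
Step 4. [(-2*(x - 9))^2 = 400] LHS squared, RHS 400 ≥ 0: apply √ (±) ⇒ sqrt: -2*(x - 9) = 20 or -20.
Step 5. [-2*(x - 9) = 20 or -20] -2·(inner) — divide through by -2, so div: x - 9 = -10 or 10.
Step 6. [x - 9 = -10 or 10] add 9: x sits inside (… - 9). So sub: x = -1 or 19.

Answer: x ∈ {-1, 19}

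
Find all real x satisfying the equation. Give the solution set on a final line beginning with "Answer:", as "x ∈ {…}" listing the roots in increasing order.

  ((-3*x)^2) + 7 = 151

Step 1. [((-3*x)^2) + 7 = 151] the outer +7 inverts by subtracting 7 ⇒ sub: (-3*x)^2 = 144.
Step 2. [(-3*x)^2 = 144] 144 ≥ 0, LHS is (·)² — take ±√ ⇒ sqrt: -3*x = 12 or -12.
Step 3. [-3*x = 12 or -12] -3 out front; divide by -3. So div: x = -4 or 4.

Answer: x ∈ {-4, 4}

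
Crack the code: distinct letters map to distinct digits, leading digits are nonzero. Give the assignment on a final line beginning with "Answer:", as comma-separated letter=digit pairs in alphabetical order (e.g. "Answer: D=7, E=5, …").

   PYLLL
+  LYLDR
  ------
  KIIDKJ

Step 1. [col 1: L + R ≡ J (mod 10)] no forcing yet in column 1 (carry-in 0); J=2 is free and consistent — try it, so J=2.
Step 2. [col 1: L + R ≡ J (mod 10)] R=9 is one option consistent with column 1 (L + R ≡ J (mod 10), carry-in 0) — take it ⇒ R=9.
Step 3. [K] adding two 5-digit numbers gives at most 5+1 digits, and here it does — K is that final carry and must be 1 ⇒ K=1.
Step 4. [col 1: L + R ≡ J (mod 10)] from column 1 (R=9, J=2, carry-in 0, digits 1,2,9 already taken and all letters distinct): L must equal 3. So L=3.
Step 5. [col 2: L + D ≡ K (mod 10)] column 2 reads L+D+carry(1)=K with L=3, K=1; with digits 1,2,3,9 already taken and all letters distinct, the only value for D is 7 ⇒ D=7.
Step 6. [col 4: Y + Y ≡ I (mod 10)] no forcing yet in column 4 (carry-in 0); Y=5 is free and consistent — try it. So Y=5.
Step 7. [col 4: Y + Y ≡ I (mod 10)] in column 4 we have Y+Y≡I with carry-in 0; given Y=5 and digits 1,2,3,5,7,9 already taken and all letters distinct, that pins I to 0 ⇒ I=0.
Step 8. [col 5: P + L ≡ I (mod 10)] in column 5 we have P+L≡I with carry-in 1; given L=3, I=0 and digits 0,1,2,3,5,7,9 already taken and all letters distinct, that pins P to 6 ⇒ P=6.

Answer: D=7, I=0, J=2, K=1, L=3, P=6, R=9, Y=5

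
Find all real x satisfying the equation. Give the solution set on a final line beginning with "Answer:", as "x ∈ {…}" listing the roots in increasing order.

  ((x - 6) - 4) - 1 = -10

Step 1. [((x - 6) - 4) - 1 = -10] add 1: x sits inside (… - 1) ⇒ sub: (x - 6) - 4 = -9.
Step 2. [(x - 6) - 4 = -9] add 4: x sits inside (… - 4), so sub: x - 6 = -5.
Step 3. [x - 6 = -5] peel the -6: add 6 from each side ⇒ sub: x = 1.

Answer: x ∈ {1}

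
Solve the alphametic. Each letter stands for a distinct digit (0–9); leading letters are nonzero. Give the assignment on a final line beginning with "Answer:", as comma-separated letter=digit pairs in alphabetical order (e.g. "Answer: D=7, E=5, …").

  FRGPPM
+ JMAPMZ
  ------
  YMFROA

Step 1. [col 1: M + Z ≡ A (mod 10)] Z=2 is one option consistent with column 1 (M + Z ≡ A (mod 10), carry-in 0) — take it, so Z=2.
Step 2. [col 1: M + Z ≡ A (mod 10)] no forcing yet in column 1 (carry-in 0); A=8 is free and consistent — try it, so A=8.
Step 3. [col 1: M + Z ≡ A (mod 10)] column 1 reads M+Z+carry(0)=A with Z=2, A=8; with digits 2,8 already taken and all letters distinct, the only value for M is 6, so M=6.
Step 4. [col 2: P + M ≡ O (mod 10)] several values work for P in column 2 (P + M ≡ O (mod 10), carry-in 0); try P=4, so P=4.
Step 5. [col 2: P + M ≡ O (mod 10)] in column 2 we have P+M≡O with carry-in 0; given P=4, M=6 and digits 2,4,6,8 already taken and all letters distinct, that pins O to 0. So O=0.
Step 6. [col 3: P + P ≡ R (mod 10)] column 3: given P=4, carry-in 1, and digits 0,2,4,6,8 already taken and all letters distinct, P+P≡R (mod 10) forces R=9, so R=9.
Step 7. [col 4: G + A ≡ F (mod 10)] F=1 is one option consistent with column 4 (G + A ≡ F (mod 10), carry-in 0) — take it. So F=1.
Step 8. [col 4: G + A ≡ F (mod 10)] in column 4 we have G+A≡F with carry-in 0; given A=8, F=1 and digits 0,1,2,4,6,8,9 already taken and all letters distinct, that pins G to 3, so G=3.
Step 9. [col 6: F + J ≡ Y (mod 10)] column 6: given F=1, carry-in 1, and digits 0,1,2,3,4,6,8,9 already taken and all letters distinct, F+J≡Y (mod 10) forces J=5 ⇒ J=5.
Step 10. [col 6: F + J ≡ Y (mod 10)] column 6: given F=1, J=5, carry-in 1, and digits 0,1,2,3,4,5,6,8,9 already taken and all letters distinct, F+J≡Y (mod 10) forces Y=7 ⇒ Y=7.

Answer: A=8, F=1, G=3, J=5, M=6, O=0, P=4, R=9, Y=7, Z=2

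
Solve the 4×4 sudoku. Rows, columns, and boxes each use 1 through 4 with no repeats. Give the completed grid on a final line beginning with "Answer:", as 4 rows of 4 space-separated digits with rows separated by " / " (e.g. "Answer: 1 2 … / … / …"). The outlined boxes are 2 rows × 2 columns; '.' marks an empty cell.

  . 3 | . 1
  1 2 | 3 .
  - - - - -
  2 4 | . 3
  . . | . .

Step 1. [r1c3∈{2,4}] across row 1, 2 lands solely at r1c3 ⇒ r1c3=2.
Step 2. [r4c3∈{1,4}] 4 has one home in col 3: r4c3 ⇒ r4c3=4.
Step 3. [r3c3∈{1}] only 1 remains possible at r3c3 ⇒ r3c3=1.
Step 4. [r2c4∈{4}] nothing but 4 survives at r2c4, so r2c4=4.
Step 5. [r1c1∈{4}] r1c1 is down to just 4. So r1c1=4.
Step 6. [r4c4∈{2}] r4c4 is down to just 2. So r4c4=2.
Step 7. [r4c2∈{1}] r4c2 is down to just 1. So r4c2=1.
Step 8. [r4c1∈{3}] r4c1's peers cover all but 3, so r4c1=3.

Answer: 4 3 2 1 / 1 2 3 4 / 2 4 1 3 / 3 1 4 2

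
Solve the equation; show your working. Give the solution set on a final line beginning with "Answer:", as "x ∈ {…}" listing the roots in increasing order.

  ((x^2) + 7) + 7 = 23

Step 1. [((x^2) + 7) + 7 = 23] 7 comes off first (subtract 7) ⇒ sub: (x^2) + 7 = 16.
Step 2. [(x^2) + 7 = 16] subtract 7: x sits inside (… + 7). So sub: x^2 = 9.
Step 3. [x^2 = 9] LHS squared, RHS 9 ≥ 0: apply √ (±). So sqrt: x = 3 or -3.

Answer: x ∈ {-3, 3}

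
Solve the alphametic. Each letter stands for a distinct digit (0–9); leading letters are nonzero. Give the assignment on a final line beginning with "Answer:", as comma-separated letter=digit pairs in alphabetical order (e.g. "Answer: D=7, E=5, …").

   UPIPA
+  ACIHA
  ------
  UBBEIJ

Step 1. [col 1: A + A ≡ J (mod 10)] no forcing yet in column 1 (carry-in 0); A=8 is free and consistent — try it ⇒ A=8.
Step 2. [U] the sum has 6 digits but both addends have 5; that extra leading digit U is the final carry, namely 1. So U=1.
Step 3. [col 1: A + A ≡ J (mod 10)] in column 1 we have A+A≡J with carry-in 0; given A=8 and digits 1,8 already taken and all letters distinct, that pins J to 6, so J=6.
Step 4. [col 2: P + H ≡ I (mod 10)] H=4 is one option consistent with column 2 (P + H ≡ I (mod 10), carry-in 1) — take it. So H=4.
Step 5. [col 2: P + H ≡ I (mod 10)] several values work for P in column 2 (P + H ≡ I (mod 10), carry-in 1); try P=7, so P=7.
Step 6. [col 2: P + H ≡ I (mod 10)] in column 2 we have P+H≡I with carry-in 1; given P=7, H=4 and digits 1,4,6,7,8 already taken and all letters distinct, that pins I to 2 ⇒ I=2.
Step 7. [col 3: I + I ≡ E (mod 10)] from column 3 (I=2, carry-in 1, digits 1,2,4,6,7,8 already taken and all letters distinct): E must equal 5 ⇒ E=5.
Step 8. [col 4: P + C ≡ B (mod 10)] column 4 reads P+C+carry(0)=B with P=7; with digits 1,2,4,5,6,7,8 already taken and all letters distinct, the only value for C is 3. So C=3.
Step 9. [col 4: P + C ≡ B (mod 10)] in column 4 we have P+C≡B with carry-in 0; given P=7, C=3 and digits 1,2,3,4,5,6,7,8 already taken and all letters distinct, that pins B to 0, so B=0.

Answer: A=8, B=0, C=3, E=5, H=4, I=2, J=6, P=7, U=1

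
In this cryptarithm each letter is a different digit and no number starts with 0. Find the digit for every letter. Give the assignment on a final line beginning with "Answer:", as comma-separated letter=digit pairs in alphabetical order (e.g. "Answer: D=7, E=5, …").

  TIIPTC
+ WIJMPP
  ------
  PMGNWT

Step 1. [col 1: C + P ≡ T (mod 10)] P=8 is one option consistent with column 1 (C + P ≡ T (mod 10), carry-in 0) — take it. So P=8.
Step 2. [col 1: C + P ≡ T (mod 10)] column 1 (C + P ≡ T (mod 10), carry-in 0) doesn't pin C yet; pick C=6 and continue. So C=6.
Step 3. [col 1: C + P ≡ T (mod 10)] from column 1 (C=6, P=8, carry-in 0, digits 6,8 already taken and all letters distinct): T must equal 4. So T=4.
Step 4. [col 2: T + P ≡ W (mod 10)] from column 2 (T=4, P=8, carry-in 1, digits 4,6,8 already taken and all letters distinct): W must equal 3 ⇒ W=3.
Step 5. [col 3: P + M ≡ N (mod 10)] no forcing yet in column 3 (carry-in 1); M=0 is free and consistent — try it ⇒ M=0.
Step 6. [col 3: P + M ≡ N (mod 10)] in column 3 we have P+M≡N with carry-in 1; given P=8, M=0 and digits 0,3,4,6,8 already taken and all letters distinct, that pins N to 9, so N=9.
Step 7. [col 4: I + J ≡ G (mod 10)] column 4 (I + J ≡ G (mod 10), carry-in 0) doesn't pin G yet; pick G=7 and continue ⇒ G=7.
Step 8. [col 4: I + J ≡ G (mod 10)] I=5 is one option consistent with column 4 (I + J ≡ G (mod 10), carry-in 0) — take it. So I=5.
Step 9. [col 4: I + J ≡ G (mod 10)] in column 4 we have I+J≡G with carry-in 0; given I=5, G=7 and digits 0,3,4,5,6,7,8,9 already taken and all letters distinct, that pins J to 2, so J=2.

Answer: C=6, G=7, I=5, J=2, M=0, N=9, P=8, T=4, W=3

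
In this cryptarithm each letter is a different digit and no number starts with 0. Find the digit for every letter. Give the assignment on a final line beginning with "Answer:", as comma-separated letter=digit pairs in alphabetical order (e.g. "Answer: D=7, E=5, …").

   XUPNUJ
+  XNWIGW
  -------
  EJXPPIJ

Step 1. [E] the sum has 7 digits but both addends have 6; that extra leading digit E is the final carry, namely 1. So E=1.
Step 2. [col 1: J + W ≡ J (mod 10)] column 1: given nothing yet, carry-in 0, and digits 1 already taken and all letters distinct, J+W≡J (mod 10) forces W=0. So W=0.
Step 3. [col 1: J + W ≡ J (mod 10)] no forcing yet in column 1 (carry-in 0); J=4 is free and consistent — try it. So J=4.
Step 4. [col 2: U + G ≡ I (mod 10)] column 2 (U + G ≡ I (mod 10), carry-in 0) doesn't pin U yet; pick U=5 and continue, so U=5.
Step 5. [col 2: U + G ≡ I (mod 10)] G=8 is one option consistent with column 2 (U + G ≡ I (mod 10), carry-in 0) — take it, so G=8.
Step 6. [col 2: U + G ≡ I (mod 10)] column 2: given U=5, G=8, carry-in 0, and digits 0,1,4,5,8 already taken and all letters distinct, U+G≡I (mod 10) forces I=3, so I=3.
Step 7. [col 3: N + I ≡ P (mod 10)] column 3 reads N+I+carry(1)=P with I=3; with digits 0,1,3,4,5,8 already taken and all letters distinct, the only value for N is 2, so N=2.
Step 8. [col 3: N + I ≡ P (mod 10)] column 3 reads N+I+carry(1)=P with N=2, I=3; with digits 0,1,2,3,4,5,8 already taken and all letters distinct, the only value for P is 6. So P=6.
Step 9. [col 5: U + N ≡ X (mod 10)] from column 5 (U=5, N=2, carry-in 0, digits 0,1,2,3,4,5,6,8 already taken and all letters distinct): X must equal 7. So X=7.

Answer: E=1, G=8, I=3, J=4, N=2, P=6, U=5, W=0, X=7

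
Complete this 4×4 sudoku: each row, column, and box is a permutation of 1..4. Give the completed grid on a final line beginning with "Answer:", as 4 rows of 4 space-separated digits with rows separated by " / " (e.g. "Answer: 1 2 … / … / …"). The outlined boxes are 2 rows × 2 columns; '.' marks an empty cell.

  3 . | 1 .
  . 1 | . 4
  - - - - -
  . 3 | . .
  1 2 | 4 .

Step 1. [r3c3∈{2}] r3c3 is down to just 2 ⇒ r3c3=2.
Step 2. [r3c1∈{4}] r3c1 has the single candidate 4. So r3c1=4.
Step 3. [r1c2∈{4}] r1c2 is down to just 4. So r1c2=4.
Step 4. [r2c1∈{2}] only 2 remains possible at r2c1 ⇒ r2c1=2.
Step 5. [r2c3∈{3}] only 3 remains possible at r2c3 ⇒ r2c3=3.
Step 6. [r3c4∈{1}] nothing but 1 survives at r3c4. So r3c4=1.
Step 7. [r4c4∈{3}] nothing but 3 survives at r4c4, so r4c4=3.
Step 8. [r1c4∈{2}] nothing but 2 survives at r1c4 ⇒ r1c4=2.

Answer: 3 4 1 2 / 2 1 3 4 / 4 3 2 1 / 1 2 4 3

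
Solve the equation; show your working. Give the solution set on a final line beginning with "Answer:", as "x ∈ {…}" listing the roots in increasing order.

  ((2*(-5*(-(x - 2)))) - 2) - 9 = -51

Step 1. [((2*(-5*(-(x - 2)))) - 2) - 9 = -51] -9 is outermost — add 9 both sides. So sub: (2*(-5*(-(x - 2)))) - 2 = -42.
Step 2. [(2*(-5*(-(x - 2)))) - 2 = -42] add 2: x sits inside (… - 2), so sub: 2*(-5*(-(x - 2))) = -40.
Step 3. [2*(-5*(-(x - 2))) = -40] 2·(inner) — divide through by 2 ⇒ div: -5*(-(x - 2)) = -20.
Step 4. [-5*(-(x - 2)) = -20] leading coefficient -5: divide by -5. So div: -(x - 2) = 4.
Step 5. [-(x - 2) = 4] LHS negated; negate both sides, so neg: x - 2 = -4.
Step 6. [x - 2 = -4] -2 is outermost — add 2 both sides ⇒ sub: x = -2.

Answer: x ∈ {-2}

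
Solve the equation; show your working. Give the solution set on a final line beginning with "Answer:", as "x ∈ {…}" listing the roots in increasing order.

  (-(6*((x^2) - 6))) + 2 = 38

Step 1. [(-(6*((x^2) - 6))) + 2 = 38] subtract 2: x sits inside (… + 2), so sub: -(6*((x^2) - 6)) = 36.
Step 2. [-(6*((x^2) - 6)) = 36] leading − — multiply by −1, so neg: 6*((x^2) - 6) = -36.
Step 3. [6*((x^2) - 6) = -36] 6·(inner) — divide through by 6 ⇒ div: (x^2) - 6 = -6.
Step 4. [(x^2) - 6 = -6] -6 is outermost — add 6 both sides, so sub: x^2 = 0.
Step 5. [x^2 = 0] LHS squared, RHS 0 ≥ 0: apply √ (±) ⇒ sqrt: x = 0.

Answer: x ∈ {0}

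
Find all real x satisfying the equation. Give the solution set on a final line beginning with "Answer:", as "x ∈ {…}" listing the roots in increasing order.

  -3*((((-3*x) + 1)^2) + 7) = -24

Step 1. [-3*((((-3*x) + 1)^2) + 7) = -24] leading coefficient -3: divide by -3 ⇒ div: (((-3*x) + 1)^2) + 7 = 8.
Step 2. [(((-3*x) + 1)^2) + 7 = 8] +7 is outermost — subtract 7 both sides, so sub: ((-3*x) + 1)^2 = 1.
Step 3. [((-3*x) + 1)^2 = 1] √ both sides: 1 ≥ 0 gives two branches ⇒ sqrt: (-3*x) + 1 = 1 or -1.
Step 4. [(-3*x) + 1 = 1 or -1] the outer +1 inverts by subtracting 1 ⇒ sub: -3*x = 0 or -2.
Step 5. [-3*x = 0 or -2] divide by the outer -3 ⇒ div: x = 0 or 2/3.

Answer: x ∈ {0, 2/3}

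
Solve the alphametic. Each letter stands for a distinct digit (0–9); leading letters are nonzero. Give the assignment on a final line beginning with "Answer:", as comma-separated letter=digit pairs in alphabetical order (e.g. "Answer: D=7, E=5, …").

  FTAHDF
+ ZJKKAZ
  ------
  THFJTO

Step 1. [col 1: F + Z ≡ O (mod 10)] column 1 (F + Z ≡ O (mod 10), carry-in 0) doesn't pin F yet; pick F=1 and continue ⇒ F=1.
Step 2. [col 1: F + Z ≡ O (mod 10)] no forcing yet in column 1 (carry-in 0); Z=4 is free and consistent — try it. So Z=4.
Step 3. [col 1: F + Z ≡ O (mod 10)] column 1 reads F+Z+carry(0)=O with F=1, Z=4; with digits 1,4 already taken and all letters distinct, the only value for O is 5 ⇒ O=5.
Step 4. [col 2: D + A ≡ T (mod 10)] no forcing yet in column 2 (carry-in 0); D=7 is free and consistent — try it, so D=7.
Step 5. [col 2: D + A ≡ T (mod 10)] T=6 is one option consistent with column 2 (D + A ≡ T (mod 10), carry-in 0) — take it. So T=6.
Step 6. [col 2: D + A ≡ T (mod 10)] in column 2 we have D+A≡T with carry-in 0; given D=7, T=6 and digits 1,4,5,6,7 already taken and all letters distinct, that pins A to 9. So A=9.
Step 7. [col 3: H + K ≡ J (mod 10)] several values work for K in column 3 (H + K ≡ J (mod 10), carry-in 1); try K=2. So K=2.
Step 8. [col 3: H + K ≡ J (mod 10)] column 3: given K=2, carry-in 1, and digits 1,2,4,5,6,7,9 already taken and all letters distinct, H+K≡J (mod 10) forces H=0. So H=0.
Step 9. [col 3: H + K ≡ J (mod 10)] column 3: given H=0, K=2, carry-in 1, and digits 0,1,2,4,5,6,7,9 already taken and all letters distinct, H+K≡J (mod 10) forces J=3, so J=3.

Answer: A=9, D=7, F=1, H=0, J=3, K=2, O=5, T=6, Z=4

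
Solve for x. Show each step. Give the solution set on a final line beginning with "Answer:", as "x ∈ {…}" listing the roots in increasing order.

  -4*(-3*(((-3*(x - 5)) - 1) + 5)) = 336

Step 1. [-4*(-3*(((-3*(x - 5)) - 1) + 5)) = 336] leading coefficient -4: divide by -4. So div: -3*(((-3*(x - 5)) - 1) + 5) = -84.
Step 2. [-3*(((-3*(x - 5)) - 1) + 5) = -84] -3 out front; divide by -3. So div: ((-3*(x - 5)) - 1) + 5 = 28.
Step 3. [((-3*(x - 5)) - 1) + 5 = 28] peel the +5: subtract 5 from each side, so sub: (-3*(x - 5)) - 1 = 23.
Step 4. [(-3*(x - 5)) - 1 = 23] peel the -1: add 1 from each side. So sub: -3*(x - 5) = 24.
Step 5. [-3*(x - 5) = 24] divide by the outer -3. So div: x - 5 = -8.
Step 6. [x - 5 = -8] the outer -5 inverts by adding 5. So sub: x = -3.

Answer: x ∈ {-3}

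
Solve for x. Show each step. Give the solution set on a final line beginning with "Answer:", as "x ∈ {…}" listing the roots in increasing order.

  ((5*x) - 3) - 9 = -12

Step 1. [((5*x) - 3) - 9 = -12] add 9: x sits inside (… - 9). So sub: (5*x) - 3 = -3.
Step 2. [(5*x) - 3 = -3] 3 comes off first (add 3) ⇒ sub: 5*x = 0.
Step 3. [5*x = 0] 5·(inner) — divide through by 5 ⇒ div: x = 0.

Answer: x ∈ {0}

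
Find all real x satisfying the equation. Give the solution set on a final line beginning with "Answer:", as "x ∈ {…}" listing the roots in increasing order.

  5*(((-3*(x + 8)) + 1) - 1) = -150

Step 1. [5*(((-3*(x + 8)) + 1) - 1) = -150] divide by the outer 5. So div: ((-3*(x + 8)) + 1) - 1 = -30.
Step 2. [((-3*(x + 8)) + 1) - 1 = -30] -1 is outermost — add 1 both sides ⇒ sub: (-3*(x + 8)) + 1 = -29.
Step 3. [(-3*(x + 8)) + 1 = -29] 1 comes off first (subtract 1) ⇒ sub: -3*(x + 8) = -30.
Step 4. [-3*(x + 8) = -30] leading coefficient -3: divide by -3. So div: x + 8 = 10.
Step 5. [x + 8 = 10] subtract 8: x sits inside (… + 8). So sub: x = 2.

Answer: x ∈ {2}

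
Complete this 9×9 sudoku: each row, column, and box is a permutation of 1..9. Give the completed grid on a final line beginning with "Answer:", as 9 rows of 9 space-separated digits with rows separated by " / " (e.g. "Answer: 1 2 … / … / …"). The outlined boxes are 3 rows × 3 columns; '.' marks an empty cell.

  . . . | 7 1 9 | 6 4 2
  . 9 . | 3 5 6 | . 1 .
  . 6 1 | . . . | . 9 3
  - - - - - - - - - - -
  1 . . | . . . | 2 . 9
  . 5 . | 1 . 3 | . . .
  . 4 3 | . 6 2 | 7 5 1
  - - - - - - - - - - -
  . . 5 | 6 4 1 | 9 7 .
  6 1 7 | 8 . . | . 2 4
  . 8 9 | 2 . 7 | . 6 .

Step 1. [r6c1∈{8,9}] r6c1 is the only open cell in row 6 admitting 8 ⇒ r6c1=8.
Step 2. [r3c1∈{2,4,5,7}] in row 3, 7 fits only at r3c1 ⇒ r3c1=7.
Step 3. [r2c7∈{8}] r2c7 is down to just 8 ⇒ r2c7=8.
Step 4. [r9c5∈{3}] only 3 remains possible at r9c5 ⇒ r9c5=3.
Step 5. [r5c8∈{8}] nothing but 8 survives at r5c8. So r5c8=8.
Step 6. [r7c2∈{2,3}] 2 has one home in col 2: r7c2, so r7c2=2.
Step 7. [r9c9∈{5}] r9c9 has the single candidate 5 ⇒ r9c9=5.
Step 8. [r3c4∈{4}] only 4 remains possible at r3c4, so r3c4=4.
Step 9. [r5c5∈{7,9}] row 5 places 7 nowhere but r5c5 ⇒ r5c5=7.
Step 10. [r4c5∈{8}] r4c5 has the single candidate 8, so r4c5=8.
Step 11. [r2c3∈{2,4}] col 3 places 4 nowhere but r2c3, so r2c3=4.
Step 12. [r5c3∈{2,6}] in col 3, 2 fits only at r5c3 ⇒ r5c3=2.
Step 13. [r7c1∈{3}] r7c1's peers cover all but 3. So r7c1=3.
Step 14. [r4c6∈{4,5}] 4 has one home in row 4: r4c6 ⇒ r4c6=4.
Step 15. [r6c4∈{9}] nothing but 9 survives at r6c4 ⇒ r6c4=9.
Step 16. [r1c3∈{8}] nothing but 8 survives at r1c3. So r1c3=8.
Step 17. [r4c2∈{7}] r4c2's peers cover all but 7, so r4c2=7.
Step 18. [r8c7∈{3}] r8c7 has the single candidate 3 ⇒ r8c7=3.
Step 19. [r1c1∈{5}] only 5 remains possible at r1c1. So r1c1=5.
Step 20. [r4c4∈{5}] r4c4 is down to just 5, so r4c4=5.
Step 21. [r9c1∈{4}] r9c1 is down to just 4, so r9c1=4.
Step 22. [r3c7∈{5}] r3c7 has the single candidate 5 ⇒ r3c7=5.
Step 23. [r7c9∈{8}] nothing but 8 survives at r7c9, so r7c9=8.
Step 24. [r3c6∈{8}] nothing but 8 survives at r3c6. So r3c6=8.
Step 25. [r8c6∈{5}] r8c6 is down to just 5 ⇒ r8c6=5.
Step 26. [r1c2∈{3}] r1c2 is down to just 3, so r1c2=3.
Step 27. [r4c8∈{3}] nothing but 3 survives at r4c8. So r4c8=3.
Step 28. [r5c1∈{9}] r5c1 is down to just 9 ⇒ r5c1=9.
Step 29. [r9c7∈{1}] r9c7's peers cover all but 1, so r9c7=1.
Step 30. [r8c5∈{9}] only 9 remains possible at r8c5, so r8c5=9.
Step 31. [r2c1∈{2}] r2c1's peers cover all but 2, so r2c1=2.
Step 32. [r5c9∈{6}] nothing but 6 survives at r5c9. So r5c9=6.
Step 33. [r2c9∈{7}] r2c9 has the single candidate 7, so r2c9=7.
Step 34. [r4c3∈{6}] only 6 remains possible at r4c3. So r4c3=6.
Step 35. [r3c5∈{2}] r3c5 is down to just 2 ⇒ r3c5=2.
Step 36. [r5c7∈{4}] nothing but 4 survives at r5c7, so r5c7=4.

Answer: 5 3 8 7 1 9 6 4 2 / 2 9 4 3 5 6 8 1 7 / 7 6 1 4 2 8 5 9 3 / 1 7 6 5 8 4 2 3 9 / 9 5 2 1 7 3 4 8 6 / 8 4 3 9 6 2 7 5 1 / 3 2 5 6 4 1 9 7 8 / 6 1 7 8 9 5 3 2 4 / 4 8 9 2 3 7 1 6 5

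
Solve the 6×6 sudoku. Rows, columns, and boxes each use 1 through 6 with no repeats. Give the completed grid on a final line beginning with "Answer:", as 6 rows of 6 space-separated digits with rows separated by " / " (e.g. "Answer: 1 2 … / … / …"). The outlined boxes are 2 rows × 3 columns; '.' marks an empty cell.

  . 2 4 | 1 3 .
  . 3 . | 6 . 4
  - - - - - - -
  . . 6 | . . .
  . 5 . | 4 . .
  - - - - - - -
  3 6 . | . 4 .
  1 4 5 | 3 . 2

Step 1. [r1c6∈{5}] r1c6 has the single candidate 5 ⇒ r1c6=5.
Step 2. [r3c4∈{2,5}] across col 4, 2 lands solely at r3c4. So r3c4=2.
Step 3. [r4c6∈{1,3,6}] 6 has one home in col 6: r4c6, so r4c6=6.
Step 4. [r3c2∈{1}] nothing but 1 survives at r3c2. So r3c2=1.
Step 5. [r4c3∈{2,3}] row 4 places 3 nowhere but r4c3, so r4c3=3.
Step 6. [r2c3∈{1}] r2c3's peers cover all but 1. So r2c3=1.
Step 7. [r5c6∈{1}] r5c6 is down to just 1 ⇒ r5c6=1.
Step 8. [r2c1∈{5}] only 5 remains possible at r2c1, so r2c1=5.
Step 9. [r5c4∈{5}] r5c4's peers cover all but 5. So r5c4=5.
Step 10. [r4c1∈{2}] nothing but 2 survives at r4c1, so r4c1=2.
Step 11. [r4c5∈{1}] r4c5 is down to just 1 ⇒ r4c5=1.
Step 12. [r5c3∈{2}] r5c3 is down to just 2, so r5c3=2.
Step 13. [r3c6∈{3}] r3c6's peers cover all but 3. So r3c6=3.
Step 14. [r2c5∈{2}] r2c5 has the single candidate 2 ⇒ r2c5=2.
Step 15. [r6c5∈{6}] r6c5's peers cover all but 6 ⇒ r6c5=6.
Step 16. [r3c5∈{5}] only 5 remains possible at r3c5 ⇒ r3c5=5.
Step 17. [r1c1∈{6}] r1c1's peers cover all but 6, so r1c1=6.
Step 18. [r3c1∈{4}] r3c1 has the single candidate 4. So r3c1=4.

Answer: 6 2 4 1 3 5 / 5 3 1 6 2 4 / 4 1 6 2 5 3 / 2 5 3 4 1 6 / 3 6 2 5 4 1 / 1 4 5 3 6 2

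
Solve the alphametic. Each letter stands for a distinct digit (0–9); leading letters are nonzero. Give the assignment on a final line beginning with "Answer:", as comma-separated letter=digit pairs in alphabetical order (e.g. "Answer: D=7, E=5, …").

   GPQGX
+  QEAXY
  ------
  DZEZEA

Step 1. [D] the sum has 6 digits but both addends have 5; that extra leading digit D is the final carry, namely 1, so D=1.
Step 2. [col 1: X + Y ≡ A (mod 10)] X=2 is one option consistent with column 1 (X + Y ≡ A (mod 10), carry-in 0) — take it, so X=2.
Step 3. [col 1: X + Y ≡ A (mod 10)] several values work for A in column 1 (X + Y ≡ A (mod 10), carry-in 0); try A=7. So A=7.
Step 4. [col 1: X + Y ≡ A (mod 10)] column 1: given X=2, A=7, carry-in 0, and digits 1,2,7 already taken and all letters distinct, X+Y≡A (mod 10) forces Y=5 ⇒ Y=5.
Step 5. [col 2: G + X ≡ E (mod 10)] several values work for E in column 2 (G + X ≡ E (mod 10), carry-in 0); try E=8 ⇒ E=8.
Step 6. [col 2: G + X ≡ E (mod 10)] from column 2 (X=2, E=8, carry-in 0, digits 1,2,5,7,8 already taken and all letters distinct): G must equal 6. So G=6.
Step 7. [col 3: Q + A ≡ Z (mod 10)] in column 3 we have Q+A≡Z with carry-in 0; given A=7 and digits 1,2,5,6,7,8 already taken and all letters distinct, that pins Q to 3 ⇒ Q=3.
Step 8. [col 3: Q + A ≡ Z (mod 10)] column 3 reads Q+A+carry(0)=Z with Q=3, A=7; with digits 1,2,3,5,6,7,8 already taken and all letters distinct, the only value for Z is 0 ⇒ Z=0.
Step 9. [col 4: P + E ≡ E (mod 10)] from column 4 (E=8, carry-in 1, digits 0,1,2,3,5,6,7,8 already taken and all letters distinct): P must equal 9, so P=9.

Answer: A=7, D=1, E=8, G=6, P=9, Q=3, X=2, Y=5, Z=0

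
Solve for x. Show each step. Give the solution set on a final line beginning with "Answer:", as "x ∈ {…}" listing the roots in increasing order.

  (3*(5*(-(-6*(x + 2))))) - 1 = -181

Step 1. [(3*(5*(-(-6*(x + 2))))) - 1 = -181] 1 comes off first (add 1), so sub: 3*(5*(-(-6*(x + 2)))) = -180.
Step 2. [3*(5*(-(-6*(x + 2)))) = -180] divide by the outer 3 ⇒ div: 5*(-(-6*(x + 2))) = -60.
Step 3. [5*(-(-6*(x + 2))) = -60] divide by the outer 5 ⇒ div: -(-6*(x + 2)) = -12.
Step 4. [-(-6*(x + 2)) = -12] flip signs both sides. So neg: -6*(x + 2) = 12.
Step 5. [-6*(x + 2) = 12] divide by the outer -6. So div: x + 2 = -2.
Step 6. [x + 2 = -2] 2 comes off first (subtract 2). So sub: x = -4.

Answer: x ∈ {-4}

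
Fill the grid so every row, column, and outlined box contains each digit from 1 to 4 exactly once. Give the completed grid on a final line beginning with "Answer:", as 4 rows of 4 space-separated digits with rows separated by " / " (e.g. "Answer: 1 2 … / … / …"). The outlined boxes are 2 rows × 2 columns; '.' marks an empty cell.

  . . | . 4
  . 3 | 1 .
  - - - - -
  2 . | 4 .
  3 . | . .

Step 1. [r3c2∈{1}] nothing but 1 survives at r3c2 ⇒ r3c2=1.
Step 2. [r4c3∈{2}] r4c3 has the single candidate 2 ⇒ r4c3=2.
Step 3. [r1c2∈{2}] nothing but 2 survives at r1c2 ⇒ r1c2=2.
Step 4. [r4c4∈{1}] nothing but 1 survives at r4c4 ⇒ r4c4=1.
Step 5. [r2c1∈{4}] r2c1 has the single candidate 4 ⇒ r2c1=4.
Step 6. [r4c2∈{4}] r4c2 is down to just 4 ⇒ r4c2=4.
Step 7. [r1c1∈{1}] r1c1 has the single candidate 1, so r1c1=1.
Step 8. [r1c3∈{3}] only 3 remains possible at r1c3 ⇒ r1c3=3.
Step 9. [r2c4∈{2}] r2c4 is down to just 2. So r2c4=2.
Step 10. [r3c4∈{3}] r3c4 has the single candidate 3. So r3c4=3.

Answer: 1 2 3 4 / 4 3 1 2 / 2 1 4 3 / 3 4 2 1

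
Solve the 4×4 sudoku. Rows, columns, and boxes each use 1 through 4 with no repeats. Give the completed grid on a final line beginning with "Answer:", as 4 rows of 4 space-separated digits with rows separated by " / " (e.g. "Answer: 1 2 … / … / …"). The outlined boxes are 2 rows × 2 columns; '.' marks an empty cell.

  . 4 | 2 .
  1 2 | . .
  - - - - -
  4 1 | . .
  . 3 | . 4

Step 1. [r2c4∈{3}] nothing but 3 survives at r2c4 ⇒ r2c4=3.
Step 2. [r3c4∈{2}] r3c4 has the single candidate 2. So r3c4=2.
Step 3. [r4c1∈{2}] r4c1 is down to just 2, so r4c1=2.
Step 4. [r3c3∈{3}] r3c3 has the single candidate 3 ⇒ r3c3=3.
Step 5. [r2c3∈{4}] r2c3 is down to just 4 ⇒ r2c3=4.
Step 6. [r1c4∈{1}] nothing but 1 survives at r1c4, so r1c4=1.
Step 7. [r4c3∈{1}] nothing but 1 survives at r4c3, so r4c3=1.
Step 8. [r1c1∈{3}] r1c1's peers cover all but 3, so r1c1=3.

Answer: 3 4 2 1 / 1 2 4 3 / 4 1 3 2 / 2 3 1 4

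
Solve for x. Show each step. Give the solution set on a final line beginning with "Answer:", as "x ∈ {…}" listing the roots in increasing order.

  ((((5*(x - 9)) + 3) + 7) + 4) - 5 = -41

Step 1. [((((5*(x - 9)) + 3) + 7) + 4) - 5 = -41] 5 comes off first (add 5), so sub: (((5*(x - 9)) + 3) + 7) + 4 = -36.
Step 2. [(((5*(x - 9)) + 3) + 7) + 4 = -36] subtract 4: x sits inside (… + 4), so sub: ((5*(x - 9)) + 3) + 7 = -40.
Step 3. [((5*(x - 9)) + 3) + 7 = -40] 7 comes off first (subtract 7) ⇒ sub: (5*(x - 9)) + 3 = -47.
Step 4. [(5*(x - 9)) + 3 = -47] subtract 3: x sits inside (… + 3) ⇒ sub: 5*(x - 9) = -50.
Step 5. [5*(x - 9) = -50] leading coefficient 5: divide by 5, so div: x - 9 = -10.
Step 6. [x - 9 = -10] peel the -9: add 9 from each side. So sub: x = -1.

Answer: x ∈ {-1}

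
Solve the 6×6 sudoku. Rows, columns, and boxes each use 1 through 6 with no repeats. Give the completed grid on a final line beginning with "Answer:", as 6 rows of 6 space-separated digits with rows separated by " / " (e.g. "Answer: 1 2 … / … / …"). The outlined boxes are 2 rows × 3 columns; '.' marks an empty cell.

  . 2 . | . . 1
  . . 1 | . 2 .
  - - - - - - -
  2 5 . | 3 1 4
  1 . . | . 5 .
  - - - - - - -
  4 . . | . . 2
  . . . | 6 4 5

Step 1. [r6c1∈{3}] r6c1 is down to just 3. So r6c1=3.
Step 2. [r1c5∈{3,6}] col 5 places 6 nowhere but r1c5, so r1c5=6.
Step 3. [r1c3∈{3,4,5}] across row 1, 3 lands solely at r1c3, so r1c3=3.
Step 4. [r2c2∈{4,6}] box 1 places 4 nowhere but r2c2. So r2c2=4.
Step 5. [r3c3∈{6}] nothing but 6 survives at r3c3, so r3c3=6.
Step 6. [r1c1∈{5}] r1c1 has the single candidate 5, so r1c1=5.
Step 7. [r5c4∈{1}] r5c4 is down to just 1 ⇒ r5c4=1.
Step 8. [r4c6∈{6}] r4c6 has the single candidate 6. So r4c6=6.
Step 9. [r4c2∈{3}] nothing but 3 survives at r4c2 ⇒ r4c2=3.
Step 10. [r6c3∈{2}] r6c3 has the single candidate 2. So r6c3=2.
Step 11. [r4c3∈{4}] r4c3 is down to just 4, so r4c3=4.
Step 12. [r1c4∈{4}] r1c4's peers cover all but 4 ⇒ r1c4=4.
Step 13. [r5c3∈{5}] nothing but 5 survives at r5c3, so r5c3=5.
Step 14. [r6c2∈{1}] r6c2's peers cover all but 1 ⇒ r6c2=1.
Step 15. [r2c4∈{5}] r2c4's peers cover all but 5, so r2c4=5.
Step 16. [r5c2∈{6}] r5c2 is down to just 6. So r5c2=6.
Step 17. [r2c1∈{6}] r2c1's peers cover all but 6. So r2c1=6.
Step 18. [r5c5∈{3}] r5c5 is down to just 3, so r5c5=3.
Step 19. [r4c4∈{2}] only 2 remains possible at r4c4. So r4c4=2.
Step 20. [r2c6∈{3}] r2c6 has the single candidate 3, so r2c6=3.

Answer: 5 2 3 4 6 1 / 6 4 1 5 2 3 / 2 5 6 3 1 4 / 1 3 4 2 5 6 / 4 6 5 1 3 2 / 3 1 2 6 4 5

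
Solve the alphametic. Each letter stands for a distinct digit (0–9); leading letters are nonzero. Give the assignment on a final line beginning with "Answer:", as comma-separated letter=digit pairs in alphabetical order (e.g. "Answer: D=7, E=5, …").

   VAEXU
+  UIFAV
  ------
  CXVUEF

Step 1. [col 1: U + V ≡ F (mod 10)] V=6 is one option consistent with column 1 (U + V ≡ F (mod 10), carry-in 0) — take it ⇒ V=6.
Step 2. [col 1: U + V ≡ F (mod 10)] F=4 is one option consistent with column 1 (U + V ≡ F (mod 10), carry-in 0) — take it. So F=4.
Step 3. [C] adding two 5-digit numbers gives at most 5+1 digits, and here it does — C is that final carry and must be 1, so C=1.
Step 4. [col 1: U + V ≡ F (mod 10)] column 1 reads U+V+carry(0)=F with V=6, F=4; with digits 1,4,6 already taken and all letters distinct, the only value for U is 8 ⇒ U=8.
Step 5. [col 2: X + A ≡ E (mod 10)] column 2 (X + A ≡ E (mod 10), carry-in 1) doesn't pin A yet; pick A=7 and continue. So A=7.
Step 6. [col 2: X + A ≡ E (mod 10)] several values work for X in column 2 (X + A ≡ E (mod 10), carry-in 1); try X=5. So X=5.
Step 7. [col 2: X + A ≡ E (mod 10)] column 2 reads X+A+carry(1)=E with X=5, A=7; with digits 1,4,5,6,7,8 already taken and all letters distinct, the only value for E is 3. So E=3.
Step 8. [col 4: A + I ≡ V (mod 10)] in column 4 we have A+I≡V with carry-in 0; given A=7, V=6 and digits 1,3,4,5,6,7,8 already taken and all letters distinct, that pins I to 9, so I=9.

Answer: A=7, C=1, E=3, F=4, I=9, U=8, V=6, X=5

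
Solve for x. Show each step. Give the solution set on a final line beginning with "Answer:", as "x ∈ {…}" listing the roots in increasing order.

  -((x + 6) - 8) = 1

Step 1. [-((x + 6) - 8) = 1] leading − — multiply by −1. So neg: (x + 6) - 8 = -1.
Step 2. [(x + 6) - 8 = -1] the outer -8 inverts by adding 8. So sub: x + 6 = 7.
Step 3. [x + 6 = 7] peel the +6: subtract 6 from each side ⇒ sub: x = 1.

Answer: x ∈ {1}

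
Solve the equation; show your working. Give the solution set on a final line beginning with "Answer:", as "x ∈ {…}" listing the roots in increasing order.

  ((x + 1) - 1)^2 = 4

Step 1. [((x + 1) - 1)^2 = 4] LHS squared, RHS 4 ≥ 0: apply √ (±) ⇒ sqrt: (x + 1) - 1 = 2 or -2.
Step 2. [(x + 1) - 1 = 2 or -2] add 1: x sits inside (… - 1), so sub: x + 1 = 3 or -1.
Step 3. [x + 1 = 3 or -1] 1 comes off first (subtract 1) ⇒ sub: x = 2 or -2.

Answer: x ∈ {-2, 2}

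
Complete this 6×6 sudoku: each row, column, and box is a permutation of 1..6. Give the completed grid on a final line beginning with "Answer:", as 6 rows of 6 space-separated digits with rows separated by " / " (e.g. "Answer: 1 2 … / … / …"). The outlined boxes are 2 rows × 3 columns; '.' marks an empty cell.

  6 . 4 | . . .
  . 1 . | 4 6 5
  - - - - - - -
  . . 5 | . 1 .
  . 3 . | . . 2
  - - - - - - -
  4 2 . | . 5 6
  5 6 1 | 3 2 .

Step 1. [r1c6∈{1,3}] r1c6 is the only open cell in col 6 admitting 1 ⇒ r1c6=1.
Step 2. [r2c1∈{2,3}] 3 has one home in col 1: r2c1. So r2c1=3.
Step 3. [r4c4∈{5,6}] in row 4, 5 fits only at r4c4. So r4c4=5.
Step 4. [r6c6∈{4}] r6c6 is down to just 4 ⇒ r6c6=4.
Step 5. [r1c5∈{3}] r1c5's peers cover all but 3. So r1c5=3.
Step 6. [r2c3∈{2}] only 2 remains possible at r2c3 ⇒ r2c3=2.
Step 7. [r3c1∈{2}] r3c1 has the single candidate 2 ⇒ r3c1=2.
Step 8. [r3c2∈{4}] nothing but 4 survives at r3c2 ⇒ r3c2=4.
Step 9. [r4c5∈{4}] r4c5's peers cover all but 4, so r4c5=4.
Step 10. [r4c3∈{6}] r4c3's peers cover all but 6, so r4c3=6.
Step 11. [r1c2∈{5}] r1c2 has the single candidate 5, so r1c2=5.
Step 12. [r1c4∈{2}] only 2 remains possible at r1c4, so r1c4=2.
Step 13. [r4c1∈{1}] r4c1's peers cover all but 1. So r4c1=1.
Step 14. [r5c4∈{1}] nothing but 1 survives at r5c4. So r5c4=1.
Step 15. [r3c4∈{6}] r3c4's peers cover all but 6, so r3c4=6.
Step 16. [r3c6∈{3}] r3c6 has the single candidate 3, so r3c6=3.
Step 17. [r5c3∈{3}] r5c3's peers cover all but 3 ⇒ r5c3=3.

Answer: 6 5 4 2 3 1 / 3 1 2 4 6 5 / 2 4 5 6 1 3 / 1 3 6 5 4 2 / 4 2 3 1 5 6 / 5 6 1 3 2 4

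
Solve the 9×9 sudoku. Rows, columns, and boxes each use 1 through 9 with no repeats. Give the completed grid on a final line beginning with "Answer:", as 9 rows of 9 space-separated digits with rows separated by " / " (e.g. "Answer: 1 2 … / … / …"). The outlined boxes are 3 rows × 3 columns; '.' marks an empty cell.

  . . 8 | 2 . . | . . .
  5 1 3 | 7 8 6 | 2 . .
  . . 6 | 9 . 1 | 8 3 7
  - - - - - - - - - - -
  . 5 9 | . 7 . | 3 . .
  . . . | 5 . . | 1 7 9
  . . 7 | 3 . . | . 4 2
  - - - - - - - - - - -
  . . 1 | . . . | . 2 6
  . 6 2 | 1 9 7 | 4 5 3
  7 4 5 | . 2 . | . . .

Step 1. [r6c2∈{8}] r6c2's peers cover all but 8, so r6c2=8.
Step 2. [r5c6∈{2,4,8}] across row 5, 8 lands solely at r5c6, so r5c6=8.
Step 3. [r1c9∈{1,4,5}] col 9 places 5 nowhere but r1c9, so r1c9=5.
Step 4. [r4c1∈{1,2,4,6}] 1 has one home in row 4: r4c1, so r4c1=1.
Step 5. [r7c6∈{3,4,5}] across col 6, 5 lands solely at r7c6, so r7c6=5.
Step 6. [r9c7∈{9}] nothing but 9 survives at r9c7, so r9c7=9.
Step 7. [r6c1∈{6}] r6c1 has the single candidate 6 ⇒ r6c1=6.
Step 8. [r1c8∈{1,6,9}] r1c8 is the only open cell in row 1 admitting 1. So r1c8=1.
Step 9. [r9c8∈{8}] r9c8's peers cover all but 8, so r9c8=8.
Step 10. [r3c2∈{2}] r3c2 is down to just 2, so r3c2=2.
Step 11. [r3c1∈{4}] only 4 remains possible at r3c1, so r3c1=4.
Step 12. [r1c1∈{9}] r1c1's peers cover all but 9, so r1c1=9.
Step 13. [r9c6∈{3}] only 3 remains possible at r9c6, so r9c6=3.
Step 14. [r7c5∈{4}] r7c5 is down to just 4 ⇒ r7c5=4.
Step 15. [r5c2∈{3}] nothing but 3 survives at r5c2, so r5c2=3.
Step 16. [r4c4∈{4,6}] in col 4, 4 fits only at r4c4. So r4c4=4.
Step 17. [r7c4∈{8}] r7c4 has the single candidate 8, so r7c4=8.
Step 18. [r5c1∈{2}] nothing but 2 survives at r5c1, so r5c1=2.
Step 19. [r3c5∈{5}] r3c5 has the single candidate 5, so r3c5=5.
Step 20. [r1c2∈{7}] r1c2's peers cover all but 7. So r1c2=7.
Step 21. [r1c7∈{6}] r1c7 is down to just 6, so r1c7=6.
Step 22. [r4c9∈{8}] r4c9's peers cover all but 8, so r4c9=8.
Step 23. [r4c8∈{6}] r4c8's peers cover all but 6 ⇒ r4c8=6.
Step 24. [r6c5∈{1}] r6c5's peers cover all but 1 ⇒ r6c5=1.
Step 25. [r2c8∈{9}] r2c8 has the single candidate 9 ⇒ r2c8=9.
Step 26. [r7c7∈{7}] r7c7 has the single candidate 7 ⇒ r7c7=7.
Step 27. [r9c9∈{1}] r9c9 has the single candidate 1 ⇒ r9c9=1.
Step 28. [r5c3∈{4}] nothing but 4 survives at r5c3 ⇒ r5c3=4.
Step 29. [r2c9∈{4}] r2c9 has the single candidate 4. So r2c9=4.
Step 30. [r6c6∈{9}] r6c6 has the single candidate 9. So r6c6=9.
Step 31. [r5c5∈{6}] r5c5 is down to just 6 ⇒ r5c5=6.
Step 32. [r6c7∈{5}] r6c7 has the single candidate 5 ⇒ r6c7=5.
Step 33. [r1c5∈{3}] nothing but 3 survives at r1c5. So r1c5=3.
Step 34. [r9c4∈{6}] r9c4 is down to just 6, so r9c4=6.
Step 35. [r8c1∈{8}] only 8 remains possible at r8c1. So r8c1=8.
Step 36. [r7c1∈{3}] r7c1 is down to just 3. So r7c1=3.
Step 37. [r7c2∈{9}] r7c2 has the single candidate 9 ⇒ r7c2=9.
Step 38. [r4c6∈{2}] r4c6 has the single candidate 2, so r4c6=2.
Step 39. [r1c6∈{4}] only 4 remains possible at r1c6, so r1c6=4.

Answer: 9 7 8 2 3 4 6 1 5 / 5 1 3 7 8 6 2 9 4 / 4 2 6 9 5 1 8 3 7 / 1 5 9 4 7 2 3 6 8 / 2 3 4 5 6 8 1 7 9 / 6 8 7 3 1 9 5 4 2 / 3 9 1 8 4 5 7 2 6 / 8 6 2 1 9 7 4 5 3 / 7 4 5 6 2 3 9 8 1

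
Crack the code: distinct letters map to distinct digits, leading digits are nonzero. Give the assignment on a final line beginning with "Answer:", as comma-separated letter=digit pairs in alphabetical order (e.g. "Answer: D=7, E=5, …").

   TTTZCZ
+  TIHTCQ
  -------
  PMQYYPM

Step 1. [P] the sum has 7 digits but both addends have 6; that extra leading digit P is the final carry, namely 1, so P=1.
Step 2. [col 1: Z + Q ≡ M (mod 10)] Z=9 is one option consistent with column 1 (Z + Q ≡ M (mod 10), carry-in 0) — take it ⇒ Z=9.
Step 3. [col 1: Z + Q ≡ M (mod 10)] Q=4 is one option consistent with column 1 (Z + Q ≡ M (mod 10), carry-in 0) — take it. So Q=4.
Step 4. [col 1: Z + Q ≡ M (mod 10)] in column 1 we have Z+Q≡M with carry-in 0; given Z=9, Q=4 and digits 1,4,9 already taken and all letters distinct, that pins M to 3. So M=3.
Step 5. [col 2: C + C ≡ P (mod 10)] no forcing yet in column 2 (carry-in 1); C=0 is free and consistent — try it ⇒ C=0.
Step 6. [col 3: Z + T ≡ Y (mod 10)] Y=5 is one option consistent with column 3 (Z + T ≡ Y (mod 10), carry-in 0) — take it ⇒ Y=5.
Step 7. [col 3: Z + T ≡ Y (mod 10)] from column 3 (Z=9, Y=5, carry-in 0, digits 0,1,3,4,5,9 already taken and all letters distinct): T must equal 6 ⇒ T=6.
Step 8. [col 4: T + H ≡ Y (mod 10)] from column 4 (T=6, Y=5, carry-in 1, digits 0,1,3,4,5,6,9 already taken and all letters distinct): H must equal 8 ⇒ H=8.
Step 9. [col 5: T + I ≡ Q (mod 10)] column 5: given T=6, Q=4, carry-in 1, and digits 0,1,3,4,5,6,8,9 already taken and all letters distinct, T+I≡Q (mod 10) forces I=7 ⇒ I=7.

Answer: C=0, H=8, I=7, M=3, P=1, Q=4, T=6, Y=5, Z=9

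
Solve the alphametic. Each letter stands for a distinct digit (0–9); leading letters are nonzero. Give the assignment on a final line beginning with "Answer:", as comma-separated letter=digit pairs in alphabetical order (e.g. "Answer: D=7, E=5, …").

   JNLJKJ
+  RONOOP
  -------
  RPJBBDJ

Step 1. [col 1: J + P ≡ J (mod 10)] in column 1 we have J+P≡J with carry-in 0; given nothing yet and all letters distinct, none taken yet, that pins P to 0, so P=0.
Step 2. [col 1: J + P ≡ J (mod 10)] no forcing yet in column 1 (carry-in 0); J=9 is free and consistent — try it. So J=9.
Step 3. [col 2: K + O ≡ D (mod 10)] column 2 (K + O ≡ D (mod 10), carry-in 0) doesn't pin K yet; pick K=4 and continue, so K=4.
Step 4. [R] R is the leading digit of a 7-digit sum of two 6-digit numbers; the final carry is exactly 1. So R=1.
Step 5. [col 2: K + O ≡ D (mod 10)] O=3 is one option consistent with column 2 (K + O ≡ D (mod 10), carry-in 0) — take it, so O=3.
Step 6. [col 2: K + O ≡ D (mod 10)] column 2: given K=4, O=3, carry-in 0, and digits 0,1,3,4,9 already taken and all letters distinct, K+O≡D (mod 10) forces D=7, so D=7.
Step 7. [col 3: J + O ≡ B (mod 10)] column 3 reads J+O+carry(0)=B with J=9, O=3; with digits 0,1,3,4,7,9 already taken and all letters distinct, the only value for B is 2 ⇒ B=2.
Step 8. [col 4: L + N ≡ B (mod 10)] column 4 (L + N ≡ B (mod 10), carry-in 1) doesn't pin N yet; pick N=5 and continue. So N=5.
Step 9. [col 4: L + N ≡ B (mod 10)] in column 4 we have L+N≡B with carry-in 1; given N=5, B=2 and digits 0,1,2,3,4,5,7,9 already taken and all letters distinct, that pins L to 6 ⇒ L=6.

Answer: B=2, D=7, J=9, K=4, L=6, N=5, O=3, P=0, R=1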